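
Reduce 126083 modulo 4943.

126083 = 25·4943 + 2508, so 126083 ≡ 2508 (mod 4943).

2508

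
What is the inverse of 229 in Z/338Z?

338 = 1×229 + 109
229 = 2×109 + 11
109 = 9×11 + 10
11 = 1×10 + 1
10 = 10×1 + 0
gcd(229, 338) = 1, so the inverse exists.
Bézout: 1 = −21×338 + 31×229.
So 229⁻¹ ≡ 31 (mod 338).

31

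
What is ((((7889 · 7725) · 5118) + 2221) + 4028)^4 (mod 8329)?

5547

7889 · 7725 = 60942525 ≡ 7561 (mod 8329)
7561 · 5118 = 38697198 ≡ 664 (mod 8329)
664 + 2221 = 2885
2885 + 4028 = 6913
(6913)^4 ≡ 5547 (mod 8329)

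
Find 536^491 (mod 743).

491 in binary is 111101011, i.e. 491 = 256 + 128 + 64 + 32 + 8 + 2 + 1.
536^1 ≡ 536 (mod 743)
536^2 ≡ 536^2 = 287296 ≡ 498 (mod 743)
536^4 ≡ 498^2 = 248004 ≡ 585 (mod 743)
536^8 ≡ 585^2 = 342225 ≡ 445 (mod 743)
536^16 ≡ 445^2 = 198025 ≡ 387 (mod 743)
536^32 ≡ 387^2 = 149769 ≡ 426 (mod 743)
536^64 ≡ 426^2 = 181476 ≡ 184 (mod 743)
536^128 ≡ 184^2 = 33856 ≡ 421 (mod 743)
536^256 ≡ 421^2 = 177241 ≡ 407 (mod 743)
536^491 = 536^256 × 536^128 × 536^64 × 536^32 × 536^8 × 536^2 × 536^1 ≡ 407 × 421 × 184 × 426 × 445 × 498 × 536 (mod 743).
Accumulate the product:
407 × 421 = 171347 ≡ 457
457 × 184 = 84088 ≡ 129
129 × 426 = 54954 ≡ 715
715 × 445 = 318175 ≡ 171
171 × 498 = 85158 ≡ 456
456 × 536 = 244416 ≡ 712

712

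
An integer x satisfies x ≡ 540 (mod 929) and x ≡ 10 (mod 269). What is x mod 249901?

139890

929⁻¹ mod 269: 929*86 ≡ 1 (mod 269), so 929⁻¹ ≡ 86.
x = 540 + 929*((10 − 540)*86 mod 269) = 540 + 929*150 = 139890.
Check: 139890 mod 929 = 540, 139890 mod 269 = 10. ✓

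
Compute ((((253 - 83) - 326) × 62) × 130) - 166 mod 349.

270

253 - 83 = 170
170 - 326 = -156 ≡ 193 (mod 349)
193 × 62 = 11966 ≡ 100 (mod 349)
100 × 130 = 13000 ≡ 87 (mod 349)
87 - 166 = -79 ≡ 270 (mod 349)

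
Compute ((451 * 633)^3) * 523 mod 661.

451 * 633 = 285483 ≡ 592 (mod 661)
(592)^3 ≡ 8 (mod 661)
8 * 523 = 4184 ≡ 218 (mod 661)

218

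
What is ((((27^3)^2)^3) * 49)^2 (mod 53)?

(27)^3 ≡ 20 (mod 53)
(20)^2 ≡ 29 (mod 53)
(29)^3 ≡ 9 (mod 53)
9 * 49 = 441 ≡ 17 (mod 53)
(17)^2 ≡ 24 (mod 53)

24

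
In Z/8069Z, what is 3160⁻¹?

6565

By the extended Euclidean algorithm:
8069 = 2·3160 + 1749
3160 = 1·1749 + 1411
1749 = 1·1411 + 338
1411 = 4·338 + 59
338 = 5·59 + 43
59 = 1·43 + 16
43 = 2·16 + 11
16 = 1·11 + 5
11 = 2·5 + 1
5 = 5·1 + 0
gcd(3160, 8069) = 1, so the inverse exists.
Back-substitute for 1:
1 = 1·11 − 2·5
  = −2·16 + 3·11
  = 3·43 − 8·16
  = −8·59 + 11·43
  = 11·338 − 63·59
  = −63·1411 + 263·338
  = 263·1749 − 326·1411
  = −326·3160 + 589·1749
  = 589·8069 − 1504·3160
So 3160⁻¹ ≡ −1504 ≡ 6565 (mod 8069).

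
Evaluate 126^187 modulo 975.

126

By square-and-multiply:
126^1 ≡ 126 (mod 975)
126^2 ≡ 126^2 = 15876 ≡ 276 (mod 975)
126^4 ≡ 276^2 = 76176 ≡ 126 (mod 975)
126^8 ≡ 126^2 = 15876 ≡ 276 (mod 975)
126^16 ≡ 276^2 = 76176 ≡ 126 (mod 975)
126^32 ≡ 126^2 = 15876 ≡ 276 (mod 975)
126^64 ≡ 276^2 = 76176 ≡ 126 (mod 975)
126^128 ≡ 126^2 = 15876 ≡ 276 (mod 975)
126^187 = 126^128 · 126^32 · 126^16 · 126^8 · 126^2 · 126^1 ≡ 276 · 276 · 126 · 276 · 276 · 126 (mod 975).
Accumulate the product:
276 · 276 = 76176 ≡ 126
126 · 126 = 15876 ≡ 276
276 · 276 = 76176 ≡ 126
126 · 276 = 34776 ≡ 651
651 · 126 = 82026 ≡ 126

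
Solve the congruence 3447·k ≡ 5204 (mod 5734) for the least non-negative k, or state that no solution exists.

1136

gcd(3447, 5734) = 1, so a unique solution mod 5734 exists.
3447⁻¹ ≡ 2259 (mod 5734).
k ≡ 2259·5204 ≡ 1136 (mod 5734).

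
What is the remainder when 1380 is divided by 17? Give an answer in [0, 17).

3

1380 = 81×17 + 3, so 1380 ≡ 3 (mod 17).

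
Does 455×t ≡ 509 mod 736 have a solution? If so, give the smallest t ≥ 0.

27

gcd(455, 736) = 1, so a unique solution mod 736 exists.
455⁻¹ ≡ 55 (mod 736).
t ≡ 55×509 ≡ 27 (mod 736).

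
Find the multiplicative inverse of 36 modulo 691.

By the extended Euclidean algorithm:
691 = 19·36 + 7
36 = 5·7 + 1
7 = 7·1 + 0
gcd(36, 691) = 1, so the inverse exists.
Bézout: 1 = −5·691 + 96·36.
So 36⁻¹ ≡ 96 (mod 691).

96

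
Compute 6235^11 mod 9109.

2820

11 in binary is 1011, i.e. 11 = 8 + 2 + 1.
6235^1 ≡ 6235 (mod 9109)
6235^2 ≡ 6235^2 = 38875225 ≡ 7122 (mod 9109)
6235^4 ≡ 7122^2 = 50722884 ≡ 3972 (mod 9109)
6235^8 ≡ 3972^2 = 15776784 ≡ 9105 (mod 9109)
6235^11 = 6235^8 · 6235^2 · 6235^1 ≡ 9105 · 7122 · 6235 (mod 9109).
Accumulate the product:
9105 · 7122 = 64845810 ≡ 7948
7948 · 6235 = 49555780 ≡ 2820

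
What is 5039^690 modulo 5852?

3697

By square-and-multiply:
690 in binary is 1010110010, i.e. 690 = 512 + 128 + 32 + 16 + 2.
5039^1 ≡ 5039 (mod 5852)
5039^2 ≡ 5039^2 = 25391521 ≡ 5545 (mod 5852)
5039^4 ≡ 5545^2 = 30747025 ≡ 617 (mod 5852)
5039^8 ≡ 617^2 = 380689 ≡ 309 (mod 5852)
5039^16 ≡ 309^2 = 95481 ≡ 1849 (mod 5852)
5039^32 ≡ 1849^2 = 3418801 ≡ 1233 (mod 5852)
5039^64 ≡ 1233^2 = 1520289 ≡ 4621 (mod 5852)
5039^128 ≡ 4621^2 = 21353641 ≡ 5545 (mod 5852)
5039^256 ≡ 5545^2 = 30747025 ≡ 617 (mod 5852)
5039^512 ≡ 617^2 = 380689 ≡ 309 (mod 5852)
5039^690 = 5039^512 × 5039^128 × 5039^32 × 5039^16 × 5039^2 ≡ 309 × 5545 × 1233 × 1849 × 5545 (mod 5852).
Accumulate the product:
309 × 5545 = 1713405 ≡ 4621
4621 × 1233 = 5697693 ≡ 3697
3697 × 1849 = 6835753 ≡ 617
617 × 5545 = 3421265 ≡ 3697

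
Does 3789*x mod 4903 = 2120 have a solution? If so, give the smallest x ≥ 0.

359

gcd(3789, 4903) = 1, so a unique solution mod 4903 exists.
3789⁻¹ ≡ 1404 (mod 4903).
x ≡ 1404*2120 ≡ 359 (mod 4903).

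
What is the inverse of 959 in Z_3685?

3685 = 3*959 + 808
959 = 1*808 + 151
808 = 5*151 + 53
151 = 2*53 + 45
53 = 1*45 + 8
45 = 5*8 + 5
8 = 1*5 + 3
5 = 1*3 + 2
3 = 1*2 + 1
2 = 2*1 + 0
gcd(959, 3685) = 1, so the inverse exists.
Back-substitute for 1:
1 = 1*3 − 1*2
  = −1*5 + 2*3
  = 2*8 − 3*5
  = −3*45 + 17*8
  = 17*53 − 20*45
  = −20*151 + 57*53
  = 57*808 − 305*151
  = −305*959 + 362*808
  = 362*3685 − 1391*959
So 959⁻¹ ≡ −1391 ≡ 2294 (mod 3685).

2294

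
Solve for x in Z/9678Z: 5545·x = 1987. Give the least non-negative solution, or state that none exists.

gcd(5545, 9678) = 1, so a unique solution mod 9678 exists.
5545⁻¹ ≡ 7423 (mod 9678).
x ≡ 7423·1987 ≡ 229 (mod 9678).

229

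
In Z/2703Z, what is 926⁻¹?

2703 = 2·926 + 851
926 = 1·851 + 75
851 = 11·75 + 26
75 = 2·26 + 23
26 = 1·23 + 3
23 = 7·3 + 2
3 = 1·2 + 1
2 = 2·1 + 0
gcd(926, 2703) = 1, so the inverse exists.
Back-substitute for 1:
1 = 1·3 − 1·2
  = −1·23 + 8·3
  = 8·26 − 9·23
  = −9·75 + 26·26
  = 26·851 − 295·75
  = −295·926 + 321·851
  = 321·2703 − 937·926
So 926⁻¹ ≡ −937 ≡ 1766 (mod 2703).

1766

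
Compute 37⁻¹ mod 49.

49 = 1·37 + 12
37 = 3·12 + 1
12 = 12·1 + 0
gcd(37, 49) = 1, so the inverse exists.
Bézout: 1 = −3·49 + 4·37.
So 37⁻¹ ≡ 4 (mod 49).

4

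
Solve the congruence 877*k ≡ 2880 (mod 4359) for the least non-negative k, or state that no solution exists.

gcd(877, 4359) = 1, so a unique solution mod 4359 exists.
877⁻¹ ≡ 2515 (mod 4359).
k ≡ 2515*2880 ≡ 2901 (mod 4359).

2901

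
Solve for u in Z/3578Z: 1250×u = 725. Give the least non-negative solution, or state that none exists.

gcd(1250, 3578) = 2, and 2 does not divide 725.
So the congruence has no solution.

no solution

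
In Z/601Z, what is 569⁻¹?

169

Apply the Euclidean algorithm and back-substitute:
601 = 1·569 + 32
569 = 17·32 + 25
32 = 1·25 + 7
25 = 3·7 + 4
7 = 1·4 + 3
4 = 1·3 + 1
3 = 3·1 + 0
gcd(569, 601) = 1, so the inverse exists.
Bézout: 1 = −160·601 + 169·569.
So 569⁻¹ ≡ 169 (mod 601).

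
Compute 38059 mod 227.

38059 = 167*227 + 150, so 38059 ≡ 150 (mod 227).

150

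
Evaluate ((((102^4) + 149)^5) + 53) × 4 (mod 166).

150

(102)^4 ≡ 94 (mod 166)
94 + 149 = 243 ≡ 77 (mod 166)
(77)^5 ≡ 109 (mod 166)
109 + 53 = 162
162 × 4 = 648 ≡ 150 (mod 166)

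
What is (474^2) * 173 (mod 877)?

(474)^2 ≡ 164 (mod 877)
164 * 173 = 28372 ≡ 308 (mod 877)

308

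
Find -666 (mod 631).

596

-666 = -2*631 + 596, so -666 ≡ 596 (mod 631).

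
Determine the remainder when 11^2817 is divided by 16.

11

Compute successive squares:
2817 in binary is 101100000001, i.e. 2817 = 2048 + 512 + 256 + 1.
11^1 ≡ 11 (mod 16)
11^2 ≡ 11^2 = 121 ≡ 9 (mod 16)
11^4 ≡ 9^2 = 81 ≡ 1 (mod 16)
11^8 ≡ 1^2 = 1 (mod 16)
11^16 ≡ 1^2 = 1 (mod 16)
11^32 ≡ 1^2 = 1 (mod 16)
11^64 ≡ 1^2 = 1 (mod 16)
11^128 ≡ 1^2 = 1 (mod 16)
11^256 ≡ 1^2 = 1 (mod 16)
11^512 ≡ 1^2 = 1 (mod 16)
11^1024 ≡ 1^2 = 1 (mod 16)
11^2048 ≡ 1^2 = 1 (mod 16)
11^2817 = 11^2048 * 11^512 * 11^256 * 11^1 ≡ 1 * 1 * 1 * 11 (mod 16).
Accumulate the product:
1 * 1 = 1
1 * 1 = 1
1 * 11 = 11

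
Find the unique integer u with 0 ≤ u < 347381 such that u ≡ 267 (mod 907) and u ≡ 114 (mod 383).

907⁻¹ mod 383: 907*182 ≡ 1 (mod 383), so 907⁻¹ ≡ 182.
u = 267 + 907*((114 − 267)*182 mod 383) = 267 + 907*113 = 102758.

102758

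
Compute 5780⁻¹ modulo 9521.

Apply the Euclidean algorithm and back-substitute:
9521 = 1*5780 + 3741
5780 = 1*3741 + 2039
3741 = 1*2039 + 1702
2039 = 1*1702 + 337
1702 = 5*337 + 17
337 = 19*17 + 14
17 = 1*14 + 3
14 = 4*3 + 2
3 = 1*2 + 1
2 = 2*1 + 0
gcd(5780, 9521) = 1, so the inverse exists.
Bézout: 1 = 2041*9521 − 3362*5780.
So 5780⁻¹ ≡ −3362 ≡ 6159 (mod 9521).

6159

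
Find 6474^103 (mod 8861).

6299

Compute successive squares:
103 in binary is 1100111, i.e. 103 = 64 + 32 + 4 + 2 + 1.
6474^1 ≡ 6474 (mod 8861)
6474^2 ≡ 6474^2 = 41912676 ≡ 146 (mod 8861)
6474^4 ≡ 146^2 = 21316 ≡ 3594 (mod 8861)
6474^8 ≡ 3594^2 = 12916836 ≡ 6359 (mod 8861)
6474^16 ≡ 6359^2 = 40436881 ≡ 4138 (mod 8861)
6474^32 ≡ 4138^2 = 17123044 ≡ 3592 (mod 8861)
6474^64 ≡ 3592^2 = 12902464 ≡ 848 (mod 8861)
6474^103 = 6474^64 · 6474^32 · 6474^4 · 6474^2 · 6474^1 ≡ 848 · 3592 · 3594 · 146 · 6474 (mod 8861).
Accumulate the product:
848 · 3592 = 3046016 ≡ 6693
6693 · 3594 = 24054642 ≡ 5888
5888 · 146 = 859648 ≡ 131
131 · 6474 = 848094 ≡ 6299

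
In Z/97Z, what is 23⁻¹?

38

97 = 4×23 + 5
23 = 4×5 + 3
5 = 1×3 + 2
3 = 1×2 + 1
2 = 2×1 + 0
gcd(23, 97) = 1, so the inverse exists.
Back-substitute for 1:
1 = 1×3 − 1×2
  = −1×5 + 2×3
  = 2×23 − 9×5
  = −9×97 + 38×23
So 23⁻¹ ≡ 38 (mod 97).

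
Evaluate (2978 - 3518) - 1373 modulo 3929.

2978 - 3518 = -540 ≡ 3389 (mod 3929)
3389 - 1373 = 2016

2016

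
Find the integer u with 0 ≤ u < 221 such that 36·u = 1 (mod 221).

43

Apply the Euclidean algorithm and back-substitute:
221 = 6×36 + 5
36 = 7×5 + 1
5 = 5×1 + 0
gcd(36, 221) = 1, so the inverse exists.
Back-substitute for 1:
1 = 1×36 − 7×5
  = −7×221 + 43×36
So 36⁻¹ ≡ 43 (mod 221).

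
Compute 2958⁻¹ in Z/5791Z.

Run the extended Euclidean algorithm:
5791 = 1·2958 + 2833
2958 = 1·2833 + 125
2833 = 22·125 + 83
125 = 1·83 + 42
83 = 1·42 + 41
42 = 1·41 + 1
41 = 41·1 + 0
gcd(2958, 5791) = 1, so the inverse exists.
Back-substitute for 1:
1 = 1·42 − 1·41
  = −1·83 + 2·42
  = 2·125 − 3·83
  = −3·2833 + 68·125
  = 68·2958 − 71·2833
  = −71·5791 + 139·2958
So 2958⁻¹ ≡ 139 (mod 5791).

139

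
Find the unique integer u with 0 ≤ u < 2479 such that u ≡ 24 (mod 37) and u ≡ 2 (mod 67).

37⁻¹ mod 67: 37×29 ≡ 1 (mod 67), so 37⁻¹ ≡ 29.
u = 24 + 37×((2 − 24)×29 mod 67) = 24 + 37×32 = 1208.
Check: 1208 mod 37 = 24, 1208 mod 67 = 2. ✓

1208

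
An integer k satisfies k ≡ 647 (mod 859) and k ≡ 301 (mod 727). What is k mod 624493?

386338

859⁻¹ mod 727: 859×358 ≡ 1 (mod 727), so 859⁻¹ ≡ 358.
k = 647 + 859×((301 − 647)×358 mod 727) = 647 + 859×449 = 386338.
Check: 386338 mod 859 = 647, 386338 mod 727 = 301. ✓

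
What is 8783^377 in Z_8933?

377 in binary is 101111001, i.e. 377 = 256 + 64 + 32 + 16 + 8 + 1.
8783^1 ≡ 8783 (mod 8933)
8783^2 ≡ 8783^2 = 77141089 ≡ 4634 (mod 8933)
8783^4 ≡ 4634^2 = 21473956 ≡ 7957 (mod 8933)
8783^8 ≡ 7957^2 = 63313849 ≡ 5678 (mod 8933)
8783^16 ≡ 5678^2 = 32239684 ≡ 487 (mod 8933)
8783^32 ≡ 487^2 = 237169 ≡ 4911 (mod 8933)
8783^64 ≡ 4911^2 = 24117921 ≡ 7754 (mod 8933)
8783^128 ≡ 7754^2 = 60124516 ≡ 5426 (mod 8933)
8783^256 ≡ 5426^2 = 29441476 ≡ 7241 (mod 8933)
8783^377 = 8783^256 * 8783^64 * 8783^32 * 8783^16 * 8783^8 * 8783^1 ≡ 7241 * 7754 * 4911 * 487 * 5678 * 8783 (mod 8933).
Accumulate the product:
7241 * 7754 = 56146714 ≡ 2809
2809 * 4911 = 13794999 ≡ 2447
2447 * 487 = 1191689 ≡ 3600
3600 * 5678 = 20440800 ≡ 2096
2096 * 8783 = 18409168 ≡ 7188

7188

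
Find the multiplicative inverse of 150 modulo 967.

303

967 = 6·150 + 67
150 = 2·67 + 16
67 = 4·16 + 3
16 = 5·3 + 1
3 = 3·1 + 0
gcd(150, 967) = 1, so the inverse exists.
Back-substitute for 1:
1 = 1·16 − 5·3
  = −5·67 + 21·16
  = 21·150 − 47·67
  = −47·967 + 303·150
So 150⁻¹ ≡ 303 (mod 967).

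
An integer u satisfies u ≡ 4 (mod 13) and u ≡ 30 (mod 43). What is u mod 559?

30

13⁻¹ mod 43: 13·10 ≡ 1 (mod 43), so 13⁻¹ ≡ 10.
u = 4 + 13·((30 − 4)·10 mod 43) = 4 + 13·2 = 30.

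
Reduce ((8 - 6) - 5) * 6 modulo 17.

8 - 6 = 2
2 - 5 = -3 ≡ 14 (mod 17)
14 * 6 = 84 ≡ 16 (mod 17)

16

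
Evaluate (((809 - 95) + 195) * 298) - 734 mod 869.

758

809 - 95 = 714
714 + 195 = 909 ≡ 40 (mod 869)
40 * 298 = 11920 ≡ 623 (mod 869)
623 - 734 = -111 ≡ 758 (mod 869)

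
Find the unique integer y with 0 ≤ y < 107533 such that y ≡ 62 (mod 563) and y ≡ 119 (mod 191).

72126

563⁻¹ mod 191: 563·19 ≡ 1 (mod 191), so 563⁻¹ ≡ 19.
y = 62 + 563·((119 − 62)·19 mod 191) = 62 + 563·128 = 72126.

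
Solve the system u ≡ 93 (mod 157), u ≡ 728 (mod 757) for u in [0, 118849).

157⁻¹ mod 757: 157·622 ≡ 1 (mod 757), so 157⁻¹ ≡ 622.
u = 93 + 157·((728 − 93)·622 mod 757) = 93 + 157·573 = 90054.
Check: 90054 mod 157 = 93, 90054 mod 757 = 728. ✓

90054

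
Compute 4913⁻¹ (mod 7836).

6509

7836 = 1*4913 + 2923
4913 = 1*2923 + 1990
2923 = 1*1990 + 933
1990 = 2*933 + 124
933 = 7*124 + 65
124 = 1*65 + 59
65 = 1*59 + 6
59 = 9*6 + 5
6 = 1*5 + 1
5 = 5*1 + 0
gcd(4913, 7836) = 1, so the inverse exists.
Back-substitute for 1:
1 = 1*6 − 1*5
  = −1*59 + 10*6
  = 10*65 − 11*59
  = −11*124 + 21*65
  = 21*933 − 158*124
  = −158*1990 + 337*933
  = 337*2923 − 495*1990
  = −495*4913 + 832*2923
  = 832*7836 − 1327*4913
So 4913⁻¹ ≡ −1327 ≡ 6509 (mod 7836).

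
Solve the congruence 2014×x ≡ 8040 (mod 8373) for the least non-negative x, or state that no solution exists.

4785

gcd(2014, 8373) = 1, so a unique solution mod 8373 exists.
2014⁻¹ ≡ 4411 (mod 8373).
x ≡ 4411×8040 ≡ 4785 (mod 8373).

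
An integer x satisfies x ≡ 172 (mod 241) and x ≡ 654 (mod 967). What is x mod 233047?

654

241⁻¹ mod 967: 241×321 ≡ 1 (mod 967), so 241⁻¹ ≡ 321.
x = 172 + 241×((654 − 172)×321 mod 967) = 172 + 241×2 = 654.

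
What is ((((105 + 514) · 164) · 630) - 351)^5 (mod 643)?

105 + 514 = 619
619 · 164 = 101516 ≡ 565 (mod 643)
565 · 630 = 355950 ≡ 371 (mod 643)
371 - 351 = 20
(20)^5 ≡ 432 (mod 643)

432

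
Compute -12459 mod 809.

485

-12459 = -16*809 + 485, so -12459 ≡ 485 (mod 809).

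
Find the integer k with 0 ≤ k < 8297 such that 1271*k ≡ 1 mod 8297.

Apply the Euclidean algorithm and back-substitute:
8297 = 6*1271 + 671
1271 = 1*671 + 600
671 = 1*600 + 71
600 = 8*71 + 32
71 = 2*32 + 7
32 = 4*7 + 4
7 = 1*4 + 3
4 = 1*3 + 1
3 = 3*1 + 0
gcd(1271, 8297) = 1, so the inverse exists.
Bézout: 1 = −358*8297 + 2337*1271.
So 1271⁻¹ ≡ 2337 (mod 8297).

2337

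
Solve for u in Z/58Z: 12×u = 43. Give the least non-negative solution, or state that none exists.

no solution

gcd(12, 58) = 2, and 2 does not divide 43.
So the congruence has no solution.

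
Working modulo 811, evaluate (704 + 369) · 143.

160

704 + 369 = 1073 ≡ 262 (mod 811)
262 · 143 = 37466 ≡ 160 (mod 811)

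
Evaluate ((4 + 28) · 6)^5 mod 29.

15

4 + 28 = 32 ≡ 3 (mod 29)
3 · 6 = 18
(18)^5 ≡ 15 (mod 29)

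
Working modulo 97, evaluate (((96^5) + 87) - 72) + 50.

64

(96)^5 ≡ 96 (mod 97)
96 + 87 = 183 ≡ 86 (mod 97)
86 - 72 = 14
14 + 50 = 64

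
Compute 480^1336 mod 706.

Compute successive squares:
1336 in binary is 10100111000, i.e. 1336 = 1024 + 256 + 32 + 16 + 8.
480^1 ≡ 480 (mod 706)
480^2 ≡ 480^2 = 230400 ≡ 244 (mod 706)
480^4 ≡ 244^2 = 59536 ≡ 232 (mod 706)
480^8 ≡ 232^2 = 53824 ≡ 168 (mod 706)
480^16 ≡ 168^2 = 28224 ≡ 690 (mod 706)
480^32 ≡ 690^2 = 476100 ≡ 256 (mod 706)
480^64 ≡ 256^2 = 65536 ≡ 584 (mod 706)
480^128 ≡ 584^2 = 341056 ≡ 58 (mod 706)
480^256 ≡ 58^2 = 3364 ≡ 540 (mod 706)
480^512 ≡ 540^2 = 291600 ≡ 22 (mod 706)
480^1024 ≡ 22^2 = 484 (mod 706)
480^1336 = 480^1024 · 480^256 · 480^32 · 480^16 · 480^8 ≡ 484 · 540 · 256 · 690 · 168 (mod 706).
Accumulate the product:
484 · 540 = 261360 ≡ 140
140 · 256 = 35840 ≡ 540
540 · 690 = 372600 ≡ 538
538 · 168 = 90384 ≡ 16

16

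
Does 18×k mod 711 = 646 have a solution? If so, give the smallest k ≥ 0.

no solution

gcd(18, 711) = 9, and 9 does not divide 646.
So the congruence has no solution.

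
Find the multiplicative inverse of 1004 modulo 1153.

By the extended Euclidean algorithm:
1153 = 1·1004 + 149
1004 = 6·149 + 110
149 = 1·110 + 39
110 = 2·39 + 32
39 = 1·32 + 7
32 = 4·7 + 4
7 = 1·4 + 3
4 = 1·3 + 1
3 = 3·1 + 0
gcd(1004, 1153) = 1, so the inverse exists.
Bézout: 1 = −283·1153 + 325·1004.
So 1004⁻¹ ≡ 325 (mod 1153).

325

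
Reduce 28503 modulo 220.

28503 = 129*220 + 123, so 28503 ≡ 123 (mod 220).

123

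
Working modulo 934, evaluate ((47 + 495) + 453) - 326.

669

47 + 495 = 542
542 + 453 = 995 ≡ 61 (mod 934)
61 - 326 = -265 ≡ 669 (mod 934)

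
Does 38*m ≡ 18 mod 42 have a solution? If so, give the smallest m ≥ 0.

6

gcd(38, 42) = 2, and 2 | 18, so solutions exist.
Divide through by 2: 19*m ≡ 9 mod 21.
19⁻¹ ≡ 10 (mod 21).
m ≡ 10*9 ≡ 6 (mod 21).
The smallest non-negative solution is m = 6.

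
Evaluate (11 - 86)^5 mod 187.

11 - 86 = -75 ≡ 112 (mod 187)
(112)^5 ≡ 142 (mod 187)

142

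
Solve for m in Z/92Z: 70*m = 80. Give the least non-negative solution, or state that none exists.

gcd(70, 92) = 2, and 2 | 80, so solutions exist.
Divide through by 2: 35*m = 40 (mod 46).
35⁻¹ ≡ 25 (mod 46).
m ≡ 25*40 ≡ 34 (mod 46).
The smallest non-negative solution is m = 34.

34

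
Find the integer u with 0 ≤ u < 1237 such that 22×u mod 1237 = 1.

731

1237 = 56×22 + 5
22 = 4×5 + 2
5 = 2×2 + 1
2 = 2×1 + 0
gcd(22, 1237) = 1, so the inverse exists.
Bézout: 1 = 9×1237 − 506×22.
So 22⁻¹ ≡ −506 ≡ 731 (mod 1237).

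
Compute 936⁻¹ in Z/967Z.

Apply the Euclidean algorithm and back-substitute:
967 = 1*936 + 31
936 = 30*31 + 6
31 = 5*6 + 1
6 = 6*1 + 0
gcd(936, 967) = 1, so the inverse exists.
Bézout: 1 = 151*967 − 156*936.
So 936⁻¹ ≡ −156 ≡ 811 (mod 967).

811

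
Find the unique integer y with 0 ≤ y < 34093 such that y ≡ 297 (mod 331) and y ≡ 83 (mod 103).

331⁻¹ mod 103: 331*89 ≡ 1 (mod 103), so 331⁻¹ ≡ 89.
y = 297 + 331*((83 − 297)*89 mod 103) = 297 + 331*9 = 3276.

3276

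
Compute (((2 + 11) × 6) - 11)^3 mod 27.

10

2 + 11 = 13
13 × 6 = 78 ≡ 24 (mod 27)
24 - 11 = 13
(13)^3 ≡ 10 (mod 27)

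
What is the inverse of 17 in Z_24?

17

24 = 1*17 + 7
17 = 2*7 + 3
7 = 2*3 + 1
3 = 3*1 + 0
gcd(17, 24) = 1, so the inverse exists.
Back-substitute for 1:
1 = 1*7 − 2*3
  = −2*17 + 5*7
  = 5*24 − 7*17
So 17⁻¹ ≡ −7 ≡ 17 (mod 24).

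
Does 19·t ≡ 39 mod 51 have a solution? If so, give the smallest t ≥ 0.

45

gcd(19, 51) = 1, so a unique solution mod 51 exists.
19⁻¹ ≡ 43 (mod 51).
t ≡ 43·39 ≡ 45 (mod 51).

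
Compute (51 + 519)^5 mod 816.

51 + 519 = 570
(570)^5 ≡ 144 (mod 816)

144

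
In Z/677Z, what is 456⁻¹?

Run the extended Euclidean algorithm:
677 = 1×456 + 221
456 = 2×221 + 14
221 = 15×14 + 11
14 = 1×11 + 3
11 = 3×3 + 2
3 = 1×2 + 1
2 = 2×1 + 0
gcd(456, 677) = 1, so the inverse exists.
Back-substitute for 1:
1 = 1×3 − 1×2
  = −1×11 + 4×3
  = 4×14 − 5×11
  = −5×221 + 79×14
  = 79×456 − 163×221
  = −163×677 + 242×456
So 456⁻¹ ≡ 242 (mod 677).

242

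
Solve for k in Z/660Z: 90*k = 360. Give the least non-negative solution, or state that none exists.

4

gcd(90, 660) = 30, and 30 | 360, so solutions exist.
Divide through by 30: 3*k mod 22 = 12.
3⁻¹ ≡ 15 (mod 22).
k ≡ 15*12 ≡ 4 (mod 22).
The smallest non-negative solution is k = 4.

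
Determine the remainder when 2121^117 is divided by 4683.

2289

117 in binary is 1110101, i.e. 117 = 64 + 32 + 16 + 4 + 1.
2121^1 ≡ 2121 (mod 4683)
2121^2 ≡ 2121^2 = 4498641 ≡ 2961 (mod 4683)
2121^4 ≡ 2961^2 = 8767521 ≡ 945 (mod 4683)
2121^8 ≡ 945^2 = 893025 ≡ 3255 (mod 4683)
2121^16 ≡ 3255^2 = 10595025 ≡ 2079 (mod 4683)
2121^32 ≡ 2079^2 = 4322241 ≡ 4515 (mod 4683)
2121^64 ≡ 4515^2 = 20385225 ≡ 126 (mod 4683)
2121^117 = 2121^64 · 2121^32 · 2121^16 · 2121^4 · 2121^1 ≡ 126 · 4515 · 2079 · 945 · 2121 (mod 4683).
Accumulate the product:
126 · 4515 = 568890 ≡ 2247
2247 · 2079 = 4671513 ≡ 2562
2562 · 945 = 2421090 ≡ 4662
4662 · 2121 = 9888102 ≡ 2289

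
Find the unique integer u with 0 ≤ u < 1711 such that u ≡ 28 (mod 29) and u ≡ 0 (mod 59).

1652

29⁻¹ mod 59: 29·57 ≡ 1 (mod 59), so 29⁻¹ ≡ 57.
u = 28 + 29·((0 − 28)·57 mod 59) = 28 + 29·56 = 1652.
Check: 1652 mod 29 = 28, 1652 mod 59 = 0. ✓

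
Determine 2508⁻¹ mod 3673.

227

Apply the Euclidean algorithm and back-substitute:
3673 = 1×2508 + 1165
2508 = 2×1165 + 178
1165 = 6×178 + 97
178 = 1×97 + 81
97 = 1×81 + 16
81 = 5×16 + 1
16 = 16×1 + 0
gcd(2508, 3673) = 1, so the inverse exists.
Bézout: 1 = −155×3673 + 227×2508.
So 2508⁻¹ ≡ 227 (mod 3673).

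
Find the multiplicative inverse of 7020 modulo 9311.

Apply the Euclidean algorithm and back-substitute:
9311 = 1×7020 + 2291
7020 = 3×2291 + 147
2291 = 15×147 + 86
147 = 1×86 + 61
86 = 1×61 + 25
61 = 2×25 + 11
25 = 2×11 + 3
11 = 3×3 + 2
3 = 1×2 + 1
2 = 2×1 + 0
gcd(7020, 9311) = 1, so the inverse exists.
Bézout: 1 = 2531×9311 − 3357×7020.
So 7020⁻¹ ≡ −3357 ≡ 5954 (mod 9311).

5954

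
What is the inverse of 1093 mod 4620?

Run the extended Euclidean algorithm:
4620 = 4·1093 + 248
1093 = 4·248 + 101
248 = 2·101 + 46
101 = 2·46 + 9
46 = 5·9 + 1
9 = 9·1 + 0
gcd(1093, 4620) = 1, so the inverse exists.
Back-substitute for 1:
1 = 1·46 − 5·9
  = −5·101 + 11·46
  = 11·248 − 27·101
  = −27·1093 + 119·248
  = 119·4620 − 503·1093
So 1093⁻¹ ≡ −503 ≡ 4117 (mod 4620).

4117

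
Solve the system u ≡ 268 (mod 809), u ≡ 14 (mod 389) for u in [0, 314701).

809⁻¹ mod 389: 809*251 ≡ 1 (mod 389), so 809⁻¹ ≡ 251.
u = 268 + 809*((14 − 268)*251 mod 389) = 268 + 809*42 = 34246.
Check: 34246 mod 809 = 268, 34246 mod 389 = 14. ✓

34246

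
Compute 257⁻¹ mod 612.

281

Run the extended Euclidean algorithm:
612 = 2*257 + 98
257 = 2*98 + 61
98 = 1*61 + 37
61 = 1*37 + 24
37 = 1*24 + 13
24 = 1*13 + 11
13 = 1*11 + 2
11 = 5*2 + 1
2 = 2*1 + 0
gcd(257, 612) = 1, so the inverse exists.
Back-substitute for 1:
1 = 1*11 − 5*2
  = −5*13 + 6*11
  = 6*24 − 11*13
  = −11*37 + 17*24
  = 17*61 − 28*37
  = −28*98 + 45*61
  = 45*257 − 118*98
  = −118*612 + 281*257
So 257⁻¹ ≡ 281 (mod 612).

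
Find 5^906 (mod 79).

8

By square-and-multiply:
906 in binary is 1110001010, i.e. 906 = 512 + 256 + 128 + 8 + 2.
5^1 ≡ 5 (mod 79)
5^2 ≡ 5^2 = 25 (mod 79)
5^4 ≡ 25^2 = 625 ≡ 72 (mod 79)
5^8 ≡ 72^2 = 5184 ≡ 49 (mod 79)
5^16 ≡ 49^2 = 2401 ≡ 31 (mod 79)
5^32 ≡ 31^2 = 961 ≡ 13 (mod 79)
5^64 ≡ 13^2 = 169 ≡ 11 (mod 79)
5^128 ≡ 11^2 = 121 ≡ 42 (mod 79)
5^256 ≡ 42^2 = 1764 ≡ 26 (mod 79)
5^512 ≡ 26^2 = 676 ≡ 44 (mod 79)
5^906 = 5^512 * 5^256 * 5^128 * 5^8 * 5^2 ≡ 44 * 26 * 42 * 49 * 25 (mod 79).
Accumulate the product:
44 * 26 = 1144 ≡ 38
38 * 42 = 1596 ≡ 16
16 * 49 = 784 ≡ 73
73 * 25 = 1825 ≡ 8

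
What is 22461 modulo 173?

144

22461 = 129·173 + 144, so 22461 ≡ 144 (mod 173).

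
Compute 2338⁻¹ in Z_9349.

6234

Apply the Euclidean algorithm and back-substitute:
9349 = 3*2338 + 2335
2338 = 1*2335 + 3
2335 = 778*3 + 1
3 = 3*1 + 0
gcd(2338, 9349) = 1, so the inverse exists.
Bézout: 1 = 779*9349 − 3115*2338.
So 2338⁻¹ ≡ −3115 ≡ 6234 (mod 9349).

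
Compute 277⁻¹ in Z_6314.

Apply the Euclidean algorithm and back-substitute:
6314 = 22·277 + 220
277 = 1·220 + 57
220 = 3·57 + 49
57 = 1·49 + 8
49 = 6·8 + 1
8 = 8·1 + 0
gcd(277, 6314) = 1, so the inverse exists.
Back-substitute for 1:
1 = 1·49 − 6·8
  = −6·57 + 7·49
  = 7·220 − 27·57
  = −27·277 + 34·220
  = 34·6314 − 775·277
So 277⁻¹ ≡ −775 ≡ 5539 (mod 6314).

5539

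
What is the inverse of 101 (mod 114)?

By the extended Euclidean algorithm:
114 = 1×101 + 13
101 = 7×13 + 10
13 = 1×10 + 3
10 = 3×3 + 1
3 = 3×1 + 0
gcd(101, 114) = 1, so the inverse exists.
Back-substitute for 1:
1 = 1×10 − 3×3
  = −3×13 + 4×10
  = 4×101 − 31×13
  = −31×114 + 35×101
So 101⁻¹ ≡ 35 (mod 114).

35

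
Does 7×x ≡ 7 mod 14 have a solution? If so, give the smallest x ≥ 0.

gcd(7, 14) = 7, and 7 | 7, so solutions exist.
Divide through by 7: 1×x ≡ 1 mod 2.
1⁻¹ ≡ 1 (mod 2).
x ≡ 1×1 ≡ 1 (mod 2).
The smallest non-negative solution is x = 1.

1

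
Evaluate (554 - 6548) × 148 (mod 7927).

712

554 - 6548 = -5994 ≡ 1933 (mod 7927)
1933 × 148 = 286084 ≡ 712 (mod 7927)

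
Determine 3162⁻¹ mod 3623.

613

3623 = 1*3162 + 461
3162 = 6*461 + 396
461 = 1*396 + 65
396 = 6*65 + 6
65 = 10*6 + 5
6 = 1*5 + 1
5 = 5*1 + 0
gcd(3162, 3623) = 1, so the inverse exists.
Bézout: 1 = −535*3623 + 613*3162.
So 3162⁻¹ ≡ 613 (mod 3623).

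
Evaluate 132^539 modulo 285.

By square-and-multiply:
539 in binary is 1000011011, i.e. 539 = 512 + 16 + 8 + 2 + 1.
132^1 ≡ 132 (mod 285)
132^2 ≡ 132^2 = 17424 ≡ 39 (mod 285)
132^4 ≡ 39^2 = 1521 ≡ 96 (mod 285)
132^8 ≡ 96^2 = 9216 ≡ 96 (mod 285)
132^16 ≡ 96^2 = 9216 ≡ 96 (mod 285)
132^32 ≡ 96^2 = 9216 ≡ 96 (mod 285)
132^64 ≡ 96^2 = 9216 ≡ 96 (mod 285)
132^128 ≡ 96^2 = 9216 ≡ 96 (mod 285)
132^256 ≡ 96^2 = 9216 ≡ 96 (mod 285)
132^512 ≡ 96^2 = 9216 ≡ 96 (mod 285)
132^539 = 132^512 · 132^16 · 132^8 · 132^2 · 132^1 ≡ 96 · 96 · 96 · 39 · 132 (mod 285).
Accumulate the product:
96 · 96 = 9216 ≡ 96
96 · 96 = 9216 ≡ 96
96 · 39 = 3744 ≡ 39
39 · 132 = 5148 ≡ 18

18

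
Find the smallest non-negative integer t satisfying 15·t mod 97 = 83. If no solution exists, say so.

12

gcd(15, 97) = 1, so a unique solution mod 97 exists.
15⁻¹ ≡ 13 (mod 97).
t ≡ 13·83 ≡ 12 (mod 97).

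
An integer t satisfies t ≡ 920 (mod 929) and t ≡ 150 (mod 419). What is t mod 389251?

52944

929⁻¹ mod 419: 929*198 ≡ 1 (mod 419), so 929⁻¹ ≡ 198.
t = 920 + 929*((150 − 920)*198 mod 419) = 920 + 929*56 = 52944.
Check: 52944 mod 929 = 920, 52944 mod 419 = 150. ✓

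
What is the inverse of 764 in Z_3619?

Run the extended Euclidean algorithm:
3619 = 4×764 + 563
764 = 1×563 + 201
563 = 2×201 + 161
201 = 1×161 + 40
161 = 4×40 + 1
40 = 40×1 + 0
gcd(764, 3619) = 1, so the inverse exists.
Bézout: 1 = 19×3619 − 90×764.
So 764⁻¹ ≡ −90 ≡ 3529 (mod 3619).

3529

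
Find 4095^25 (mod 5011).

126

By square-and-multiply:
25 in binary is 11001, i.e. 25 = 16 + 8 + 1.
4095^1 ≡ 4095 (mod 5011)
4095^2 ≡ 4095^2 = 16769025 ≡ 2219 (mod 5011)
4095^4 ≡ 2219^2 = 4923961 ≡ 3159 (mod 5011)
4095^8 ≡ 3159^2 = 9979281 ≡ 2380 (mod 5011)
4095^16 ≡ 2380^2 = 5664400 ≡ 1970 (mod 5011)
4095^25 = 4095^16 · 4095^8 · 4095^1 ≡ 1970 · 2380 · 4095 (mod 5011).
Accumulate the product:
1970 · 2380 = 4688600 ≡ 3315
3315 · 4095 = 13574925 ≡ 126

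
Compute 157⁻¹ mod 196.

5

Run the extended Euclidean algorithm:
196 = 1·157 + 39
157 = 4·39 + 1
39 = 39·1 + 0
gcd(157, 196) = 1, so the inverse exists.
Back-substitute for 1:
1 = 1·157 − 4·39
  = −4·196 + 5·157
So 157⁻¹ ≡ 5 (mod 196).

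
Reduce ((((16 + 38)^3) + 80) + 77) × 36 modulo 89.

16 + 38 = 54
(54)^3 ≡ 23 (mod 89)
23 + 80 = 103 ≡ 14 (mod 89)
14 + 77 = 91 ≡ 2 (mod 89)
2 × 36 = 72

72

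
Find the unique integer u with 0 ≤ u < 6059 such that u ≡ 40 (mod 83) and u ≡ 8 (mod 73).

83⁻¹ mod 73: 83·22 ≡ 1 (mod 73), so 83⁻¹ ≡ 22.
u = 40 + 83·((8 − 40)·22 mod 73) = 40 + 83·26 = 2198.
Check: 2198 mod 83 = 40, 2198 mod 73 = 8. ✓

2198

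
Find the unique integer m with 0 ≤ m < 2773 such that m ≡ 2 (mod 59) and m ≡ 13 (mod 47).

2598

59⁻¹ mod 47: 59·4 ≡ 1 (mod 47), so 59⁻¹ ≡ 4.
m = 2 + 59·((13 − 2)·4 mod 47) = 2 + 59·44 = 2598.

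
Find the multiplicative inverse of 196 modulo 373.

59

Run the extended Euclidean algorithm:
373 = 1*196 + 177
196 = 1*177 + 19
177 = 9*19 + 6
19 = 3*6 + 1
6 = 6*1 + 0
gcd(196, 373) = 1, so the inverse exists.
Back-substitute for 1:
1 = 1*19 − 3*6
  = −3*177 + 28*19
  = 28*196 − 31*177
  = −31*373 + 59*196
So 196⁻¹ ≡ 59 (mod 373).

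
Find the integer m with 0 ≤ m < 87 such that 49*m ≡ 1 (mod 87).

16

Run the extended Euclidean algorithm:
87 = 1×49 + 38
49 = 1×38 + 11
38 = 3×11 + 5
11 = 2×5 + 1
5 = 5×1 + 0
gcd(49, 87) = 1, so the inverse exists.
Bézout: 1 = −9×87 + 16×49.
So 49⁻¹ ≡ 16 (mod 87).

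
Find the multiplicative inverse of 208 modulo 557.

Apply the Euclidean algorithm and back-substitute:
557 = 2×208 + 141
208 = 1×141 + 67
141 = 2×67 + 7
67 = 9×7 + 4
7 = 1×4 + 3
4 = 1×3 + 1
3 = 3×1 + 0
gcd(208, 557) = 1, so the inverse exists.
Back-substitute for 1:
1 = 1×4 − 1×3
  = −1×7 + 2×4
  = 2×67 − 19×7
  = −19×141 + 40×67
  = 40×208 − 59×141
  = −59×557 + 158×208
So 208⁻¹ ≡ 158 (mod 557).

158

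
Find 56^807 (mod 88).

56^1 ≡ 56 (mod 88)
56^2 ≡ 56^2 = 3136 ≡ 56 (mod 88)
56^4 ≡ 56^2 = 3136 ≡ 56 (mod 88)
56^8 ≡ 56^2 = 3136 ≡ 56 (mod 88)
56^16 ≡ 56^2 = 3136 ≡ 56 (mod 88)
56^32 ≡ 56^2 = 3136 ≡ 56 (mod 88)
56^64 ≡ 56^2 = 3136 ≡ 56 (mod 88)
56^128 ≡ 56^2 = 3136 ≡ 56 (mod 88)
56^256 ≡ 56^2 = 3136 ≡ 56 (mod 88)
56^512 ≡ 56^2 = 3136 ≡ 56 (mod 88)
56^807 = 56^512 × 56^256 × 56^32 × 56^4 × 56^2 × 56^1 ≡ 56 × 56 × 56 × 56 × 56 × 56 (mod 88).
Accumulate the product:
56 × 56 = 3136 ≡ 56
56 × 56 = 3136 ≡ 56
56 × 56 = 3136 ≡ 56
56 × 56 = 3136 ≡ 56
56 × 56 = 3136 ≡ 56

56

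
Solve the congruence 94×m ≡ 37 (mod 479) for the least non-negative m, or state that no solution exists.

352

gcd(94, 479) = 1, so a unique solution mod 479 exists.
94⁻¹ ≡ 372 (mod 479).
m ≡ 372×37 ≡ 352 (mod 479).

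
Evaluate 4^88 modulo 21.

Compute successive squares:
88 in binary is 1011000, i.e. 88 = 64 + 16 + 8.
4^1 ≡ 4 (mod 21)
4^2 ≡ 4^2 = 16 (mod 21)
4^4 ≡ 16^2 = 256 ≡ 4 (mod 21)
4^8 ≡ 4^2 = 16 (mod 21)
4^16 ≡ 16^2 = 256 ≡ 4 (mod 21)
4^32 ≡ 4^2 = 16 (mod 21)
4^64 ≡ 16^2 = 256 ≡ 4 (mod 21)
4^88 = 4^64 × 4^16 × 4^8 ≡ 4 × 4 × 16 (mod 21).
Accumulate the product:
4 × 4 = 16
16 × 16 = 256 ≡ 4

4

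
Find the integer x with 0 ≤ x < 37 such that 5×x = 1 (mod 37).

15

By the extended Euclidean algorithm:
37 = 7×5 + 2
5 = 2×2 + 1
2 = 2×1 + 0
gcd(5, 37) = 1, so the inverse exists.
Bézout: 1 = −2×37 + 15×5.
So 5⁻¹ ≡ 15 (mod 37).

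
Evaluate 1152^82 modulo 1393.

1376

1152^1 ≡ 1152 (mod 1393)
1152^2 ≡ 1152^2 = 1327104 ≡ 968 (mod 1393)
1152^4 ≡ 968^2 = 937024 ≡ 928 (mod 1393)
1152^8 ≡ 928^2 = 861184 ≡ 310 (mod 1393)
1152^16 ≡ 310^2 = 96100 ≡ 1376 (mod 1393)
1152^32 ≡ 1376^2 = 1893376 ≡ 289 (mod 1393)
1152^64 ≡ 289^2 = 83521 ≡ 1334 (mod 1393)
1152^82 = 1152^64 * 1152^16 * 1152^2 ≡ 1334 * 1376 * 968 (mod 1393).
Accumulate the product:
1334 * 1376 = 1835584 ≡ 1003
1003 * 968 = 970904 ≡ 1376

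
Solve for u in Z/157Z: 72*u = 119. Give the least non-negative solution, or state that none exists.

gcd(72, 157) = 1, so a unique solution mod 157 exists.
72⁻¹ ≡ 24 (mod 157).
u ≡ 24*119 ≡ 30 (mod 157).

30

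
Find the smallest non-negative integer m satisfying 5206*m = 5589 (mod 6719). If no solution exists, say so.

gcd(5206, 6719) = 1, so a unique solution mod 6719 exists.
5206⁻¹ ≡ 3153 (mod 6719).
m ≡ 3153*5589 ≡ 4899 (mod 6719).

4899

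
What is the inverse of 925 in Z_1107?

Run the extended Euclidean algorithm:
1107 = 1*925 + 182
925 = 5*182 + 15
182 = 12*15 + 2
15 = 7*2 + 1
2 = 2*1 + 0
gcd(925, 1107) = 1, so the inverse exists.
Back-substitute for 1:
1 = 1*15 − 7*2
  = −7*182 + 85*15
  = 85*925 − 432*182
  = −432*1107 + 517*925
So 925⁻¹ ≡ 517 (mod 1107).

517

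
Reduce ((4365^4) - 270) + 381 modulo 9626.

5072

(4365)^4 ≡ 4961 (mod 9626)
4961 - 270 = 4691
4691 + 381 = 5072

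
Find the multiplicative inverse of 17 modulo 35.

35 = 2*17 + 1
17 = 17*1 + 0
gcd(17, 35) = 1, so the inverse exists.
Bézout: 1 = 1*35 − 2*17.
So 17⁻¹ ≡ −2 ≡ 33 (mod 35).

33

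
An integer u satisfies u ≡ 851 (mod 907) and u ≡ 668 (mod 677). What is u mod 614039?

104249

907⁻¹ mod 677: 907*521 ≡ 1 (mod 677), so 907⁻¹ ≡ 521.
u = 851 + 907*((668 − 851)*521 mod 677) = 851 + 907*114 = 104249.
Check: 104249 mod 907 = 851, 104249 mod 677 = 668. ✓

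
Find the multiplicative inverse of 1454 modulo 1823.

Run the extended Euclidean algorithm:
1823 = 1·1454 + 369
1454 = 3·369 + 347
369 = 1·347 + 22
347 = 15·22 + 17
22 = 1·17 + 5
17 = 3·5 + 2
5 = 2·2 + 1
2 = 2·1 + 0
gcd(1454, 1823) = 1, so the inverse exists.
Bézout: 1 = 595·1823 − 746·1454.
So 1454⁻¹ ≡ −746 ≡ 1077 (mod 1823).

1077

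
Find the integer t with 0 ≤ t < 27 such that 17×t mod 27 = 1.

Run the extended Euclidean algorithm:
27 = 1×17 + 10
17 = 1×10 + 7
10 = 1×7 + 3
7 = 2×3 + 1
3 = 3×1 + 0
gcd(17, 27) = 1, so the inverse exists.
Back-substitute for 1:
1 = 1×7 − 2×3
  = −2×10 + 3×7
  = 3×17 − 5×10
  = −5×27 + 8×17
So 17⁻¹ ≡ 8 (mod 27).

8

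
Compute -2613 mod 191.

61

-2613 = -14·191 + 61, so -2613 ≡ 61 (mod 191).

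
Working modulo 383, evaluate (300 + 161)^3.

15

300 + 161 = 461 ≡ 78 (mod 383)
(78)^3 ≡ 15 (mod 383)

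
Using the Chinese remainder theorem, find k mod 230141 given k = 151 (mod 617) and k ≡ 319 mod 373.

617⁻¹ mod 373: 617*133 ≡ 1 (mod 373), so 617⁻¹ ≡ 133.
k = 151 + 617*((319 − 151)*133 mod 373) = 151 + 617*337 = 208080.
Check: 208080 mod 617 = 151, 208080 mod 373 = 319. ✓

208080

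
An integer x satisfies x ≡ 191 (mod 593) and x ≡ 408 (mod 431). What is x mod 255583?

2563

593⁻¹ mod 431: 593*290 ≡ 1 (mod 431), so 593⁻¹ ≡ 290.
x = 191 + 593*((408 − 191)*290 mod 431) = 191 + 593*4 = 2563.
Check: 2563 mod 593 = 191, 2563 mod 431 = 408. ✓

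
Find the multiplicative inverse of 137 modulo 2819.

Run the extended Euclidean algorithm:
2819 = 20·137 + 79
137 = 1·79 + 58
79 = 1·58 + 21
58 = 2·21 + 16
21 = 1·16 + 5
16 = 3·5 + 1
5 = 5·1 + 0
gcd(137, 2819) = 1, so the inverse exists.
Bézout: 1 = −26·2819 + 535·137.
So 137⁻¹ ≡ 535 (mod 2819).

535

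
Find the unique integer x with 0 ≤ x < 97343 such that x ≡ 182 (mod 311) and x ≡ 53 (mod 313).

311⁻¹ mod 313: 311*156 ≡ 1 (mod 313), so 311⁻¹ ≡ 156.
x = 182 + 311*((53 − 182)*156 mod 313) = 182 + 311*221 = 68913.

68913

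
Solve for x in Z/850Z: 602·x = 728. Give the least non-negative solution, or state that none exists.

gcd(602, 850) = 2, and 2 | 728, so solutions exist.
Divide through by 2: 301·x ≡ 364 (mod 425).
301⁻¹ ≡ 401 (mod 425).
x ≡ 401·364 ≡ 189 (mod 425).
The smallest non-negative solution is x = 189.

189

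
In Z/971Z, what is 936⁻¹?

971 = 1·936 + 35
936 = 26·35 + 26
35 = 1·26 + 9
26 = 2·9 + 8
9 = 1·8 + 1
8 = 8·1 + 0
gcd(936, 971) = 1, so the inverse exists.
Back-substitute for 1:
1 = 1·9 − 1·8
  = −1·26 + 3·9
  = 3·35 − 4·26
  = −4·936 + 107·35
  = 107·971 − 111·936
So 936⁻¹ ≡ −111 ≡ 860 (mod 971).

860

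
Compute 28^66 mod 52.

Compute successive squares:
66 in binary is 1000010, i.e. 66 = 64 + 2.
28^1 ≡ 28 (mod 52)
28^2 ≡ 28^2 = 784 ≡ 4 (mod 52)
28^4 ≡ 4^2 = 16 (mod 52)
28^8 ≡ 16^2 = 256 ≡ 48 (mod 52)
28^16 ≡ 48^2 = 2304 ≡ 16 (mod 52)
28^32 ≡ 16^2 = 256 ≡ 48 (mod 52)
28^64 ≡ 48^2 = 2304 ≡ 16 (mod 52)
28^66 = 28^64 · 28^2 ≡ 16 · 4 (mod 52).
16 · 4 = 64 ≡ 12 (mod 52).

12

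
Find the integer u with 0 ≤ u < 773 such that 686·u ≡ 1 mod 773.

Apply the Euclidean algorithm and back-substitute:
773 = 1×686 + 87
686 = 7×87 + 77
87 = 1×77 + 10
77 = 7×10 + 7
10 = 1×7 + 3
7 = 2×3 + 1
3 = 3×1 + 0
gcd(686, 773) = 1, so the inverse exists.
Back-substitute for 1:
1 = 1×7 − 2×3
  = −2×10 + 3×7
  = 3×77 − 23×10
  = −23×87 + 26×77
  = 26×686 − 205×87
  = −205×773 + 231×686
So 686⁻¹ ≡ 231 (mod 773).

231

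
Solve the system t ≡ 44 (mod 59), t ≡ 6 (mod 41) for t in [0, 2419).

59⁻¹ mod 41: 59·16 ≡ 1 (mod 41), so 59⁻¹ ≡ 16.
t = 44 + 59·((6 − 44)·16 mod 41) = 44 + 59·7 = 457.

457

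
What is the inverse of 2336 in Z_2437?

1689

2437 = 1*2336 + 101
2336 = 23*101 + 13
101 = 7*13 + 10
13 = 1*10 + 3
10 = 3*3 + 1
3 = 3*1 + 0
gcd(2336, 2437) = 1, so the inverse exists.
Back-substitute for 1:
1 = 1*10 − 3*3
  = −3*13 + 4*10
  = 4*101 − 31*13
  = −31*2336 + 717*101
  = 717*2437 − 748*2336
So 2336⁻¹ ≡ −748 ≡ 1689 (mod 2437).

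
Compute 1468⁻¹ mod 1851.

Apply the Euclidean algorithm and back-substitute:
1851 = 1*1468 + 383
1468 = 3*383 + 319
383 = 1*319 + 64
319 = 4*64 + 63
64 = 1*63 + 1
63 = 63*1 + 0
gcd(1468, 1851) = 1, so the inverse exists.
Back-substitute for 1:
1 = 1*64 − 1*63
  = −1*319 + 5*64
  = 5*383 − 6*319
  = −6*1468 + 23*383
  = 23*1851 − 29*1468
So 1468⁻¹ ≡ −29 ≡ 1822 (mod 1851).

1822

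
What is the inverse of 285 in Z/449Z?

By the extended Euclidean algorithm:
449 = 1·285 + 164
285 = 1·164 + 121
164 = 1·121 + 43
121 = 2·43 + 35
43 = 1·35 + 8
35 = 4·8 + 3
8 = 2·3 + 2
3 = 1·2 + 1
2 = 2·1 + 0
gcd(285, 449) = 1, so the inverse exists.
Bézout: 1 = −106·449 + 167·285.
So 285⁻¹ ≡ 167 (mod 449).

167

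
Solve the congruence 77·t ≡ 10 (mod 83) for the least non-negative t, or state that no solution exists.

26

gcd(77, 83) = 1, so a unique solution mod 83 exists.
77⁻¹ ≡ 69 (mod 83).
t ≡ 69·10 ≡ 26 (mod 83).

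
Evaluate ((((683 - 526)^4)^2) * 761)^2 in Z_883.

683 - 526 = 157
(157)^4 ≡ 327 (mod 883)
(327)^2 ≡ 86 (mod 883)
86 * 761 = 65446 ≡ 104 (mod 883)
(104)^2 ≡ 220 (mod 883)

220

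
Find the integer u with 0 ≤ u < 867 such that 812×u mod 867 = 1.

867 = 1·812 + 55
812 = 14·55 + 42
55 = 1·42 + 13
42 = 3·13 + 3
13 = 4·3 + 1
3 = 3·1 + 0
gcd(812, 867) = 1, so the inverse exists.
Back-substitute for 1:
1 = 1·13 − 4·3
  = −4·42 + 13·13
  = 13·55 − 17·42
  = −17·812 + 251·55
  = 251·867 − 268·812
So 812⁻¹ ≡ −268 ≡ 599 (mod 867).

599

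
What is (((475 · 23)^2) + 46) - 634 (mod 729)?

241

475 · 23 = 10925 ≡ 719 (mod 729)
(719)^2 ≡ 100 (mod 729)
100 + 46 = 146
146 - 634 = -488 ≡ 241 (mod 729)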